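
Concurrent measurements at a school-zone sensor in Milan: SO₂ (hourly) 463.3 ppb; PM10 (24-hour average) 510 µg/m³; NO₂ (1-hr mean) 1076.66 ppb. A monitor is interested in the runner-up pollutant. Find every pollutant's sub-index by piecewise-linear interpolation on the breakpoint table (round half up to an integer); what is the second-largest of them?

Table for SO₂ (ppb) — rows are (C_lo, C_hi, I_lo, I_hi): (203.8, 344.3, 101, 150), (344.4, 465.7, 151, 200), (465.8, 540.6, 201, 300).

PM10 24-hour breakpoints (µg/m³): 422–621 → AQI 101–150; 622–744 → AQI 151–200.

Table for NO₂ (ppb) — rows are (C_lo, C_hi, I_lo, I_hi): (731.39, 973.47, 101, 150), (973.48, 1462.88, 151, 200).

SO₂ 463.3: bracket 344.4–465.7 → index 151–200; slope 49/121.3, offset 118.9.
AQI = 151 + 49/121.3·118.9 ≈ 199.03 ⇒ 199.
PM10 510: bracket 422–621 → index 101–150; slope 49/199, offset 88.
AQI = 101 + 49/199·88 ≈ 122.67 ⇒ 123.
NO₂ 1076.66: bracket 973.48–1462.88 → index 151–200; slope 49/489.40, offset 103.18.
AQI = 151 + 49/489.40·103.18 ≈ 161.33 ⇒ 161.
Sub-indices: SO₂→199, PM10→123, NO₂→161. Ranked high→low: 199, 161, 123. Second-highest sub-index = 161.

161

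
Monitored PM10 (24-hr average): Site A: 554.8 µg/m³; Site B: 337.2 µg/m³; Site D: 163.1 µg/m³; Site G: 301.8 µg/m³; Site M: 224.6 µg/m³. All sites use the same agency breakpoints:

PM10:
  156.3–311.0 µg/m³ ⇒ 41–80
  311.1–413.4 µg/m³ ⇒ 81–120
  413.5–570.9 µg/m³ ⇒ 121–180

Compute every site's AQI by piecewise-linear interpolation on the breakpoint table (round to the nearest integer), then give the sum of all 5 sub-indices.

444

Site A: row 413.5–570.9 (AQI 121–180). (180−121)·(554.8−413.5)/(570.9−413.5) + 121 = 59·141.3/157.4 + 121 ≈ 173.97 → 174.
Site B: 337.2 ∈ [311.1, 413.4] ↔ index [81, 120].
81 + (337.2−311.1)·(120−81)/(413.4−311.1) = 81 + 26.1·39/102.3 ≈ 90.95, so AQI = 91.
Site D: row 156.3–311.0 (AQI 41–80). (80−41)·(163.1−156.3)/(311.0−156.3) + 41 = 39·6.8/154.7 + 41 ≈ 42.71 → 43.
Site G 301.8: bracket 156.3–311.0 → index 41–80; slope 39/154.7, offset 145.5.
AQI = 41 + 39/154.7·145.5 ≈ 77.68 ⇒ 78.
Site M: 224.6 ∈ [156.3, 311.0] ↔ index [41, 80].
41 + (224.6−156.3)·(80−41)/(311.0−156.3) = 41 + 68.3·39/154.7 ≈ 58.22, so AQI = 58.
AQIs: Site A=174, Site B=91, Site D=43, Site G=78, Site M=58. Sum = 174 + 91 + 43 + 78 + 58 = 444.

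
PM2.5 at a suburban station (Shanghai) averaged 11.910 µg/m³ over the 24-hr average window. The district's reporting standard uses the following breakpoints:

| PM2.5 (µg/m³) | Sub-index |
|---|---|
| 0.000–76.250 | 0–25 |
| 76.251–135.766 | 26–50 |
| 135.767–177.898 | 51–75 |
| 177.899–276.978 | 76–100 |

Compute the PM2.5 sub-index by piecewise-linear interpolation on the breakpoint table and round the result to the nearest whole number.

PM2.5: 11.910 lies in 0.000–76.250, so I_lo=0, I_hi=25, C_lo=0.000, C_hi=76.250.
(25−0)/(76.250−0.000) × (11.910−0.000) + 0 = 25/76.250 × 11.910 + 0 ≈ 3.90 → 4.

4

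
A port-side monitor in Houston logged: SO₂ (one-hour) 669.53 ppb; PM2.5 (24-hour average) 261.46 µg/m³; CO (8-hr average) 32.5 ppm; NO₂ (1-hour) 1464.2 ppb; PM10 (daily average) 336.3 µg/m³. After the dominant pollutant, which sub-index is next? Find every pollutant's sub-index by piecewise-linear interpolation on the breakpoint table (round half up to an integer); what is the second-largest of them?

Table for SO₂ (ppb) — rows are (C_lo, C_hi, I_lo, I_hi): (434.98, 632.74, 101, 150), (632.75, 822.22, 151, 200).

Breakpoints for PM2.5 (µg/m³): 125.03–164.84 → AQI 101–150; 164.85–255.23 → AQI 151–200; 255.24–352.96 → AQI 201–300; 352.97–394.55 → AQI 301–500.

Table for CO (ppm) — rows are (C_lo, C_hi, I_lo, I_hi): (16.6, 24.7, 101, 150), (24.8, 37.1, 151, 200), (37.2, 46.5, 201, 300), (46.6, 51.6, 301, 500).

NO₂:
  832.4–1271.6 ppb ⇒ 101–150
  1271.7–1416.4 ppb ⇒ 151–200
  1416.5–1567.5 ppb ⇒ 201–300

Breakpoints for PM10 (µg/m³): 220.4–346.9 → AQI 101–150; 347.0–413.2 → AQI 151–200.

207

SO₂: 669.53 lies in 632.75–822.22, so I_lo=151, I_hi=200, C_lo=632.75, C_hi=822.22.
(200−151)/(822.22−632.75) × (669.53−632.75) + 151 = 49/189.47 × 36.78 + 151 ≈ 160.51 → 161.
PM2.5: row 255.24–352.96 (AQI 201–300). (300−201)·(261.46−255.24)/(352.96−255.24) + 201 = 99·6.22/97.72 + 201 ≈ 207.30 → 207.
CO: 32.5 lies in 24.8–37.1, so I_lo=151, I_hi=200, C_lo=24.8, C_hi=37.1.
(200−151)/(37.1−24.8) × (32.5−24.8) + 151 = 49/12.3 × 7.7 + 151 ≈ 181.67 → 182.
NO₂ 1464.2: bracket 1416.5–1567.5 → index 201–300; slope 99/151.0, offset 47.7.
AQI = 201 + 99/151.0·47.7 ≈ 232.27 ⇒ 232.
PM10 336.3: bracket 220.4–346.9 → index 101–150; slope 49/126.5, offset 115.9.
AQI = 101 + 49/126.5·115.9 ≈ 145.89 ⇒ 146.
Sub-indices: SO₂→161, PM2.5→207, CO→182, NO₂→232, PM10→146. Ranked high→low: 232, 207, 182, 161, 146. Second-highest sub-index = 207.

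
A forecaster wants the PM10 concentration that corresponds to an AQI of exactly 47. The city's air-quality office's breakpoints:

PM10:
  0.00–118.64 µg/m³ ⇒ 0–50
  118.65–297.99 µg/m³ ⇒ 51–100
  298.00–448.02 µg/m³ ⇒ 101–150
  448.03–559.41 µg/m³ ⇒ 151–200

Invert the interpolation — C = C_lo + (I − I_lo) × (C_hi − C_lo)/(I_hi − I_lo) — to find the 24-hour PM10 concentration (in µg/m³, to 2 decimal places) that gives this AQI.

AQI 47 lies in the 0–50 band, which corresponds to 0.00–118.64 µg/m³.
C = 0.00 + (47−0)×(118.64−0.00)/(50−0) = 0.00 + 47×118.64/50 ≈ 111.5216 µg/m³ → 111.52 µg/m³ to 2 dp.

111.52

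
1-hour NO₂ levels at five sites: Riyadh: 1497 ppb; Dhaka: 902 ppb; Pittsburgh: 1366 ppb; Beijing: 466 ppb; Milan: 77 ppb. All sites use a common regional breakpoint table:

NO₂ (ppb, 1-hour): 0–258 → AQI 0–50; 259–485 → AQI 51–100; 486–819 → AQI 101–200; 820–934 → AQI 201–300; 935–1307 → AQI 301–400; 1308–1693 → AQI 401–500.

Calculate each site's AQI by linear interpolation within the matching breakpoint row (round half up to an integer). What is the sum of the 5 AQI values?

Riyadh: 1497 lies in 1308–1693, so I_lo=401, I_hi=500, C_lo=1308, C_hi=1693.
(500−401)/(1693−1308) × (1497−1308) + 401 = 99/385 × 189 + 401 ≈ 449.60 → 450.
Dhaka: 902 ∈ [820, 934] ↔ index [201, 300].
201 + (902−820)·(300−201)/(934−820) = 201 + 82·99/114 ≈ 272.21, so AQI = 272.
Pittsburgh: row 1308–1693 (AQI 401–500). (500−401)·(1366−1308)/(1693−1308) + 401 = 99·58/385 + 401 ≈ 415.91 → 416.
Beijing: row 259–485 (AQI 51–100). (100−51)·(466−259)/(485−259) + 51 = 49·207/226 + 51 ≈ 95.88 → 96.
Milan: row 0–258 (AQI 0–50). (50−0)·(77−0)/(258−0) + 0 = 50·77/258 + 0 ≈ 14.92 → 15.
AQIs: Riyadh=450, Dhaka=272, Pittsburgh=416, Beijing=96, Milan=15. Sum = 450 + 272 + 416 + 96 + 15 = 1249.

1249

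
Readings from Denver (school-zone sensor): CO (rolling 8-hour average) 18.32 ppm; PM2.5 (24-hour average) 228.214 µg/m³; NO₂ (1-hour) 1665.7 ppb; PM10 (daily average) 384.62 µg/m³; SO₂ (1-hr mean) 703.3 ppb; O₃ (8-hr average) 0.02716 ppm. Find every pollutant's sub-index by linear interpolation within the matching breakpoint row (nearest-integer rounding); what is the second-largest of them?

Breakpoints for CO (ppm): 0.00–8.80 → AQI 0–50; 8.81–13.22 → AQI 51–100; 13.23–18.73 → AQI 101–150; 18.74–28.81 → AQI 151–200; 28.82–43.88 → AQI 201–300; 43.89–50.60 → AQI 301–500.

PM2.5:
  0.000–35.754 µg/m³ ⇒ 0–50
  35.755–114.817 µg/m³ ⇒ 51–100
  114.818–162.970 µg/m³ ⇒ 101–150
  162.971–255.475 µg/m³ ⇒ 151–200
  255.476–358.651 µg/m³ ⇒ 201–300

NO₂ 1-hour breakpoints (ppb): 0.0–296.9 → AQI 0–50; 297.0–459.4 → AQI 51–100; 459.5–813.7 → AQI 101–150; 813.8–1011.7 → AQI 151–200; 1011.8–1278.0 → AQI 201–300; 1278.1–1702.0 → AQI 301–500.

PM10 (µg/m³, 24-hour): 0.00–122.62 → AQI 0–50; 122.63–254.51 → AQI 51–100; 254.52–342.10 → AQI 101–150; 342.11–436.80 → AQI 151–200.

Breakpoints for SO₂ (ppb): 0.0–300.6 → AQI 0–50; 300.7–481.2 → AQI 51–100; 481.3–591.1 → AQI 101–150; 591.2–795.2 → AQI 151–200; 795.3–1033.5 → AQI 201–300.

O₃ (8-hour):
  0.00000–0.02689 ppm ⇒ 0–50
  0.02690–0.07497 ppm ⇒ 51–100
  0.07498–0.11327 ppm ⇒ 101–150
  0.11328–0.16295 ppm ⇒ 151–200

186

CO: row 13.23–18.73 (AQI 101–150). (150−101)·(18.32−13.23)/(18.73−13.23) + 101 = 49·5.09/5.50 + 101 ≈ 146.35 → 146.
PM2.5: 228.214 lies in 162.971–255.475, so I_lo=151, I_hi=200, C_lo=162.971, C_hi=255.475.
(200−151)/(255.475−162.971) × (228.214−162.971) + 151 = 49/92.504 × 65.243 + 151 ≈ 185.56 → 186.
NO₂: 1665.7 ∈ [1278.1, 1702.0] ↔ index [301, 500].
301 + (1665.7−1278.1)·(500−301)/(1702.0−1278.1) = 301 + 387.6·199/423.9 ≈ 482.96, so AQI = 483.
PM10: 384.62 lies in 342.11–436.80, so I_lo=151, I_hi=200, C_lo=342.11, C_hi=436.80.
(200−151)/(436.80−342.11) × (384.62−342.11) + 151 = 49/94.69 × 42.51 + 151 ≈ 173.00 → 173.
SO₂: 703.3 ∈ [591.2, 795.2] ↔ index [151, 200].
151 + (703.3−591.2)·(200−151)/(795.2−591.2) = 151 + 112.1·49/204.0 ≈ 177.93, so AQI = 178.
O₃: 0.02716 lies in 0.02690–0.07497, so I_lo=51, I_hi=100, C_lo=0.02690, C_hi=0.07497.
(100−51)/(0.07497−0.02690) × (0.02716−0.02690) + 51 = 49/0.04807 × 0.00026 + 51 ≈ 51.27 → 51.
Sub-indices: CO→146, PM2.5→186, NO₂→483, PM10→173, SO₂→178, O₃→51. Ranked high→low: 483, 186, 178, 173, 146, 51. Second-highest sub-index = 186.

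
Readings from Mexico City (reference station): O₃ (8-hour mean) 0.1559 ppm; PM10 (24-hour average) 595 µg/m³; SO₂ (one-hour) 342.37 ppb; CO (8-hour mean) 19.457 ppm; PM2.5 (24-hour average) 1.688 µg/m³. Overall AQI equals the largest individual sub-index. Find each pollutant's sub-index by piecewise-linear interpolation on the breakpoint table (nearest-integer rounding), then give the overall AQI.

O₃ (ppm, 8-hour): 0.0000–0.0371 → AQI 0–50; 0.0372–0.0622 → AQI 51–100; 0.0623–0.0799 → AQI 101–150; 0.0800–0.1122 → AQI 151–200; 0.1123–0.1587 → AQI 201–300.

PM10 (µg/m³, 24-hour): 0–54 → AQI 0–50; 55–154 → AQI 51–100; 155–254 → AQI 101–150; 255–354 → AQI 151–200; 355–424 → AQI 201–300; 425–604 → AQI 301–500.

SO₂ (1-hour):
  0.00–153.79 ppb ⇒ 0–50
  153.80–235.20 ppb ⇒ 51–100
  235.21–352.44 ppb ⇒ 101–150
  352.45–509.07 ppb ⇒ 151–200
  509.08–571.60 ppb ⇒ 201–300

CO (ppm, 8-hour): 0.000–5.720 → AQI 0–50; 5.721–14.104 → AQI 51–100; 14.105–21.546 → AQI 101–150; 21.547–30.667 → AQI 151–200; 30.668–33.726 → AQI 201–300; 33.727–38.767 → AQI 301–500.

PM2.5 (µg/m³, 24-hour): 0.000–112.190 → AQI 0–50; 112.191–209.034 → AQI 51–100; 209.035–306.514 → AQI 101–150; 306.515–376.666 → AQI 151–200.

O₃: 0.1559 ∈ [0.1123, 0.1587] ↔ index [201, 300].
201 + (0.1559−0.1123)·(300−201)/(0.1587−0.1123) = 201 + 0.0436·99/0.0464 ≈ 294.03, so AQI = 294.
PM10 595: bracket 425–604 → index 301–500; slope 199/179, offset 170.
AQI = 301 + 199/179·170 ≈ 489.99 ⇒ 490.
SO₂: 342.37 lies in 235.21–352.44, so I_lo=101, I_hi=150, C_lo=235.21, C_hi=352.44.
(150−101)/(352.44−235.21) × (342.37−235.21) + 101 = 49/117.23 × 107.16 + 101 ≈ 145.79 → 146.
CO: row 14.105–21.546 (AQI 101–150). (150−101)·(19.457−14.105)/(21.546−14.105) + 101 = 49·5.352/7.441 + 101 ≈ 136.24 → 136.
PM2.5: 1.688 lies in 0.000–112.190, so I_lo=0, I_hi=50, C_lo=0.000, C_hi=112.190.
(50−0)/(112.190−0.000) × (1.688−0.000) + 0 = 50/112.190 × 1.688 + 0 ≈ 0.75 → 1.
Sub-indices: O₃→294, PM10→490, SO₂→146, CO→136, PM2.5→1. Overall AQI = max = 490; dominant pollutant is PM10.

490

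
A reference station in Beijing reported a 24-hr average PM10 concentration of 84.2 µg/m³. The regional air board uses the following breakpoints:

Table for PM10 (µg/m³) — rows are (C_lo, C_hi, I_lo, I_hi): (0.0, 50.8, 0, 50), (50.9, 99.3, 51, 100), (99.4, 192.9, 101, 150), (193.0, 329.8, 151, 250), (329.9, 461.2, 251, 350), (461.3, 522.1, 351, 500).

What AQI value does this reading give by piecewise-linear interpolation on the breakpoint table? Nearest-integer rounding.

PM10: row 50.9–99.3 (AQI 51–100). (100−51)·(84.2−50.9)/(99.3−50.9) + 51 = 49·33.3/48.4 + 51 ≈ 84.71 → 85.

85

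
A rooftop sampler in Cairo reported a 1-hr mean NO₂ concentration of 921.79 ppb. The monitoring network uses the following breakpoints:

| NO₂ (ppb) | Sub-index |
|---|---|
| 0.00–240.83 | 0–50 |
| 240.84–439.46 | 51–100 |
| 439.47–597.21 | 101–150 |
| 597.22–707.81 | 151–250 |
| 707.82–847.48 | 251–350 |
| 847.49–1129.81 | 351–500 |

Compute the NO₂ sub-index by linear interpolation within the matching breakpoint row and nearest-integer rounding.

NO₂ 921.79: bracket 847.49–1129.81 → index 351–500; slope 149/282.32, offset 74.30.
AQI = 351 + 149/282.32·74.30 ≈ 390.21 ⇒ 390.

390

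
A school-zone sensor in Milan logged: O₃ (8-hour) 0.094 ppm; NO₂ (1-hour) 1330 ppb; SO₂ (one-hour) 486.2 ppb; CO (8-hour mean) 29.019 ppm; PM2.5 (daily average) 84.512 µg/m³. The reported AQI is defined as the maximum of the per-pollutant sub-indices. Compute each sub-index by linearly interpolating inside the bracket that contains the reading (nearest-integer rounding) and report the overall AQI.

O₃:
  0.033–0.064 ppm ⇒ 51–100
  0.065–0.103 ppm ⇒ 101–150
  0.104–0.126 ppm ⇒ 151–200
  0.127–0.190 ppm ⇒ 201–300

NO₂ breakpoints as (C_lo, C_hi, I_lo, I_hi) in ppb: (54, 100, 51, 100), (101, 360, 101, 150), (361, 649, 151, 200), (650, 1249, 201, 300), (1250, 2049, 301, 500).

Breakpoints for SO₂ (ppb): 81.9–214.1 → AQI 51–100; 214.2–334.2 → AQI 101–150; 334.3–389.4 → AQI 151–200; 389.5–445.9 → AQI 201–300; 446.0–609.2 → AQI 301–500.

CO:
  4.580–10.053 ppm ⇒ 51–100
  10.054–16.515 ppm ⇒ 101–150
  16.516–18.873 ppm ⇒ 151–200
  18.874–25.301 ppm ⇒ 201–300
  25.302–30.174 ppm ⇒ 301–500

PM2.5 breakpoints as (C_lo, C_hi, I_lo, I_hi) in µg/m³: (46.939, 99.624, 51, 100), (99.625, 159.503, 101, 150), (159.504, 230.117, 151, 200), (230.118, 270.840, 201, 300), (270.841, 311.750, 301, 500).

453

O₃: 0.094 lies in 0.065–0.103, so I_lo=101, I_hi=150, C_lo=0.065, C_hi=0.103.
(150−101)/(0.103−0.065) × (0.094−0.065) + 101 = 49/0.038 × 0.029 + 101 ≈ 138.39 → 138.
NO₂: row 1250–2049 (AQI 301–500). (500−301)·(1330−1250)/(2049−1250) + 301 = 199·80/799 + 301 ≈ 320.92 → 321.
SO₂: 486.2 lies in 446.0–609.2, so I_lo=301, I_hi=500, C_lo=446.0, C_hi=609.2.
(500−301)/(609.2−446.0) × (486.2−446.0) + 301 = 199/163.2 × 40.2 + 301 ≈ 350.02 → 350.
CO: 29.019 ∈ [25.302, 30.174] ↔ index [301, 500].
301 + (29.019−25.302)·(500−301)/(30.174−25.302) = 301 + 3.717·199/4.872 ≈ 452.82, so AQI = 453.
PM2.5: 84.512 lies in 46.939–99.624, so I_lo=51, I_hi=100, C_lo=46.939, C_hi=99.624.
(100−51)/(99.624−46.939) × (84.512−46.939) + 51 = 49/52.685 × 37.573 + 51 ≈ 85.94 → 86.
Sub-indices: O₃→138, NO₂→321, SO₂→350, CO→453, PM2.5→86. Overall AQI = max = 453; dominant pollutant is CO.
AQI 453: Hazardous.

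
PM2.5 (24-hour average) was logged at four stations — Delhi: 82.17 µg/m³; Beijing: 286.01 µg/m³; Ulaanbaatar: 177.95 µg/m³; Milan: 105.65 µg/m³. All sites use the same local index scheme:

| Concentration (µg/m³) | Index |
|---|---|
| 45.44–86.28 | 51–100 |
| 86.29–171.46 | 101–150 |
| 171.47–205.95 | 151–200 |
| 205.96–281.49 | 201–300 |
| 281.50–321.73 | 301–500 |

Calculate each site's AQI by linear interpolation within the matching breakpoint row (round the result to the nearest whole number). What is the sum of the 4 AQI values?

Delhi: 82.17 ∈ [45.44, 86.28] ↔ index [51, 100].
51 + (82.17−45.44)·(100−51)/(86.28−45.44) = 51 + 36.73·49/40.84 ≈ 95.07, so AQI = 95.
Beijing: row 281.50–321.73 (AQI 301–500). (500−301)·(286.01−281.50)/(321.73−281.50) + 301 = 199·4.51/40.23 + 301 ≈ 323.31 → 323.
Ulaanbaatar: 177.95 lies in 171.47–205.95, so I_lo=151, I_hi=200, C_lo=171.47, C_hi=205.95.
(200−151)/(205.95−171.47) × (177.95−171.47) + 151 = 49/34.48 × 6.48 + 151 ≈ 160.21 → 160.
Milan 105.65: bracket 86.29–171.46 → index 101–150; slope 49/85.17, offset 19.36.
AQI = 101 + 49/85.17·19.36 ≈ 112.14 ⇒ 112.
AQIs: Delhi=95, Beijing=323, Ulaanbaatar=160, Milan=112. Sum = 95 + 323 + 160 + 112 = 690.

690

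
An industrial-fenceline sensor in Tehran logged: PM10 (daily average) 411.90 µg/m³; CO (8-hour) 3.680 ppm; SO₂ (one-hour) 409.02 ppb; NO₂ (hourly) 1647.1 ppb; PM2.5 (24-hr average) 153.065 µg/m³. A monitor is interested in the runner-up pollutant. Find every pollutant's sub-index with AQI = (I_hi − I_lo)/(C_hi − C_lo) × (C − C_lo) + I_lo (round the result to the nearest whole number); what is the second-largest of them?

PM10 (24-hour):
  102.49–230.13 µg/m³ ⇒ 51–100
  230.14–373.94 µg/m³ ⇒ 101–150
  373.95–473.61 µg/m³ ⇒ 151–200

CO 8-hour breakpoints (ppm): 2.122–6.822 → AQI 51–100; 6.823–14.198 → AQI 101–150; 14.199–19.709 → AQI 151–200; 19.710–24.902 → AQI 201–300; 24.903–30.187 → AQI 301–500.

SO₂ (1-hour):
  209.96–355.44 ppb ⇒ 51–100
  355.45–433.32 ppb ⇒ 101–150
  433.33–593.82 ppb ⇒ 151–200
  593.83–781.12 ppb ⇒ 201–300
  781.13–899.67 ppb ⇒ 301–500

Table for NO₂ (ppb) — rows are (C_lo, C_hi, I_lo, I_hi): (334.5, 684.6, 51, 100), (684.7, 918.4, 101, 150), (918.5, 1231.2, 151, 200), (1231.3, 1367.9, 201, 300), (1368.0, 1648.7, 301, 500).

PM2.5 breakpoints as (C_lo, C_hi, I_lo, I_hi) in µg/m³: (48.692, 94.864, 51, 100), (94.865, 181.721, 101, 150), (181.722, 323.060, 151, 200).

170

PM10: 411.90 ∈ [373.95, 473.61] ↔ index [151, 200].
151 + (411.90−373.95)·(200−151)/(473.61−373.95) = 151 + 37.95·49/99.66 ≈ 169.66, so AQI = 170.
CO: 3.680 lies in 2.122–6.822, so I_lo=51, I_hi=100, C_lo=2.122, C_hi=6.822.
(100−51)/(6.822−2.122) × (3.680−2.122) + 51 = 49/4.700 × 1.558 + 51 ≈ 67.24 → 67.
SO₂ 409.02: bracket 355.45–433.32 → index 101–150; slope 49/77.87, offset 53.57.
AQI = 101 + 49/77.87·53.57 ≈ 134.71 ⇒ 135.
NO₂ 1647.1: bracket 1368.0–1648.7 → index 301–500; slope 199/280.7, offset 279.1.
AQI = 301 + 199/280.7·279.1 ≈ 498.87 ⇒ 499.
PM2.5 153.065: bracket 94.865–181.721 → index 101–150; slope 49/86.856, offset 58.200.
AQI = 101 + 49/86.856·58.200 ≈ 133.83 ⇒ 134.
Sub-indices: PM10→170, CO→67, SO₂→135, NO₂→499, PM2.5→134. Ranked high→low: 499, 170, 135, 134, 67. Second-highest sub-index = 170.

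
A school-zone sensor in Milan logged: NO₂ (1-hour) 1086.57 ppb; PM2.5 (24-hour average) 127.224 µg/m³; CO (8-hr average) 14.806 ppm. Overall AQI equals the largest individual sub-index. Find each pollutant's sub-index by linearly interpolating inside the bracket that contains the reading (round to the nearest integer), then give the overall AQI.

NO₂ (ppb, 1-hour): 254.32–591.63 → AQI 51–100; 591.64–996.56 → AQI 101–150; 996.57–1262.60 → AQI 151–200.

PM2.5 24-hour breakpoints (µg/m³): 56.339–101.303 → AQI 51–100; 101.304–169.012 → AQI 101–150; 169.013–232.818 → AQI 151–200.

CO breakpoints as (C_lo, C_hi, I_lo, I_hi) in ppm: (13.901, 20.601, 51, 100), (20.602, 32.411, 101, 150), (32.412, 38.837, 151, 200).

168

NO₂: 1086.57 lies in 996.57–1262.60, so I_lo=151, I_hi=200, C_lo=996.57, C_hi=1262.60.
(200−151)/(1262.60−996.57) × (1086.57−996.57) + 151 = 49/266.03 × 90.00 + 151 ≈ 167.58 → 168.
PM2.5: 127.224 lies in 101.304–169.012, so I_lo=101, I_hi=150, C_lo=101.304, C_hi=169.012.
(150−101)/(169.012−101.304) × (127.224−101.304) + 101 = 49/67.708 × 25.920 + 101 ≈ 119.76 → 120.
CO: 14.806 ∈ [13.901, 20.601] ↔ index [51, 100].
51 + (14.806−13.901)·(100−51)/(20.601−13.901) = 51 + 0.905·49/6.700 ≈ 57.62, so AQI = 58.
Sub-indices: NO₂→168, PM2.5→120, CO→58. Overall AQI = max = 168; dominant pollutant is NO₂.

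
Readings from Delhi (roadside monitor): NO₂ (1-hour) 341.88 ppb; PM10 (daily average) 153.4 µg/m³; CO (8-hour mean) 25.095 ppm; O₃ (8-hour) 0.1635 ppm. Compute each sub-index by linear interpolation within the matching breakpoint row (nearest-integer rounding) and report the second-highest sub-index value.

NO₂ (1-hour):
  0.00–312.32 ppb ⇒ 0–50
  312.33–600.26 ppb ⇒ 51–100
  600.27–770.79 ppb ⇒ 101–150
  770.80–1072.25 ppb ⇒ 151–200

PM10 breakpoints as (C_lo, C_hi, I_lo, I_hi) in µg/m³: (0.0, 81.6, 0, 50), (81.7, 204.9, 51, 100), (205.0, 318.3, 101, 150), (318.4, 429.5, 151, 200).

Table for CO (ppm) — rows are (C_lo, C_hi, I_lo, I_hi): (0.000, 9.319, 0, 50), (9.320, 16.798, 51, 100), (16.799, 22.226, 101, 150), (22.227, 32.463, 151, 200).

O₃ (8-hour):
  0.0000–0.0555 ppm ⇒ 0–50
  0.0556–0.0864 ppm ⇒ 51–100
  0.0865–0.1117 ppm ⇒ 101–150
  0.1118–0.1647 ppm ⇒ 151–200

NO₂ 341.88: bracket 312.33–600.26 → index 51–100; slope 49/287.93, offset 29.55.
AQI = 51 + 49/287.93·29.55 ≈ 56.03 ⇒ 56.
PM10: 153.4 lies in 81.7–204.9, so I_lo=51, I_hi=100, C_lo=81.7, C_hi=204.9.
(100−51)/(204.9−81.7) × (153.4−81.7) + 51 = 49/123.2 × 71.7 + 51 ≈ 79.52 → 80.
CO: 25.095 lies in 22.227–32.463, so I_lo=151, I_hi=200, C_lo=22.227, C_hi=32.463.
(200−151)/(32.463−22.227) × (25.095−22.227) + 151 = 49/10.236 × 2.868 + 151 ≈ 164.73 → 165.
O₃: 0.1635 lies in 0.1118–0.1647, so I_lo=151, I_hi=200, C_lo=0.1118, C_hi=0.1647.
(200−151)/(0.1647−0.1118) × (0.1635−0.1118) + 151 = 49/0.0529 × 0.0517 + 151 ≈ 198.89 → 199.
Sub-indices: NO₂→56, PM10→80, CO→165, O₃→199. Ranked high→low: 199, 165, 80, 56. Second-highest sub-index = 165.

165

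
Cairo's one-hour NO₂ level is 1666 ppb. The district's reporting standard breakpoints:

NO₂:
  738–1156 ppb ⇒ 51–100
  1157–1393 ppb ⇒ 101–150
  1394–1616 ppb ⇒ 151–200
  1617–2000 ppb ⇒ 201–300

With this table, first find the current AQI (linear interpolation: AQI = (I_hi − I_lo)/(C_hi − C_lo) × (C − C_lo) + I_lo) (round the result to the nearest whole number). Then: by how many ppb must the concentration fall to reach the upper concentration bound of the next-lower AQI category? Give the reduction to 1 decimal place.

NO₂: 1666 lies in 1617–2000, so I_lo=201, I_hi=300, C_lo=1617, C_hi=2000.
(300−201)/(2000−1617) × (1666−1617) + 201 = 99/383 × 49 + 201 ≈ 213.67 → 214.
Current AQI 214 is in the Very Unhealthy range (201–300). The next-lower category tops out at AQI 200, whose upper concentration bound is 1616 ppb.
Reduction needed = 1666 − 1616 = 50.0 ppb.

50.0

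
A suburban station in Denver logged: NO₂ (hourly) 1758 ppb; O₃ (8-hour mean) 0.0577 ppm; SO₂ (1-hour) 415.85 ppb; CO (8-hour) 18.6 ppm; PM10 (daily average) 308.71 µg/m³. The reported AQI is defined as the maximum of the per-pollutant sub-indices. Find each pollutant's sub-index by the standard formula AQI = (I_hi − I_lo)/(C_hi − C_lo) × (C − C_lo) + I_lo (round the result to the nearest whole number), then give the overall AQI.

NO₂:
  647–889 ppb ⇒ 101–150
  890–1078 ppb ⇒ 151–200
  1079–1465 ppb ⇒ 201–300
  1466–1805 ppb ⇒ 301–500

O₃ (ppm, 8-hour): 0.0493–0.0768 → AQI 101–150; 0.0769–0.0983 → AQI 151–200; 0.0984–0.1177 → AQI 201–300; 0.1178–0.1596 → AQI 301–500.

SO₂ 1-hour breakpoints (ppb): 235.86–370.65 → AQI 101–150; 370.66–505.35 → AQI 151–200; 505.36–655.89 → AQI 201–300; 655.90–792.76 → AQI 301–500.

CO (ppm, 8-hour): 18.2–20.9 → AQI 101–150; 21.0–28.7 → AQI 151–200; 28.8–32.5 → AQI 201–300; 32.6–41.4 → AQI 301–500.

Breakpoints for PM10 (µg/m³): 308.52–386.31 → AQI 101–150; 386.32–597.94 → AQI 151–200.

NO₂: row 1466–1805 (AQI 301–500). (500−301)·(1758−1466)/(1805−1466) + 301 = 199·292/339 + 301 ≈ 472.41 → 472.
O₃: 0.0577 ∈ [0.0493, 0.0768] ↔ index [101, 150].
101 + (0.0577−0.0493)·(150−101)/(0.0768−0.0493) = 101 + 0.0084·49/0.0275 ≈ 115.97, so AQI = 116.
SO₂: 415.85 lies in 370.66–505.35, so I_lo=151, I_hi=200, C_lo=370.66, C_hi=505.35.
(200−151)/(505.35−370.66) × (415.85−370.66) + 151 = 49/134.69 × 45.19 + 151 ≈ 167.44 → 167.
CO 18.6: bracket 18.2–20.9 → index 101–150; slope 49/2.7, offset 0.4.
AQI = 101 + 49/2.7·0.4 ≈ 108.26 ⇒ 108.
PM10: 308.71 ∈ [308.52, 386.31] ↔ index [101, 150].
101 + (308.71−308.52)·(150−101)/(386.31−308.52) = 101 + 0.19·49/77.79 ≈ 101.12, so AQI = 101.
Sub-indices: NO₂→472, O₃→116, SO₂→167, CO→108, PM10→101. Overall AQI = max = 472; dominant pollutant is NO₂.
AQI 472: Hazardous.

472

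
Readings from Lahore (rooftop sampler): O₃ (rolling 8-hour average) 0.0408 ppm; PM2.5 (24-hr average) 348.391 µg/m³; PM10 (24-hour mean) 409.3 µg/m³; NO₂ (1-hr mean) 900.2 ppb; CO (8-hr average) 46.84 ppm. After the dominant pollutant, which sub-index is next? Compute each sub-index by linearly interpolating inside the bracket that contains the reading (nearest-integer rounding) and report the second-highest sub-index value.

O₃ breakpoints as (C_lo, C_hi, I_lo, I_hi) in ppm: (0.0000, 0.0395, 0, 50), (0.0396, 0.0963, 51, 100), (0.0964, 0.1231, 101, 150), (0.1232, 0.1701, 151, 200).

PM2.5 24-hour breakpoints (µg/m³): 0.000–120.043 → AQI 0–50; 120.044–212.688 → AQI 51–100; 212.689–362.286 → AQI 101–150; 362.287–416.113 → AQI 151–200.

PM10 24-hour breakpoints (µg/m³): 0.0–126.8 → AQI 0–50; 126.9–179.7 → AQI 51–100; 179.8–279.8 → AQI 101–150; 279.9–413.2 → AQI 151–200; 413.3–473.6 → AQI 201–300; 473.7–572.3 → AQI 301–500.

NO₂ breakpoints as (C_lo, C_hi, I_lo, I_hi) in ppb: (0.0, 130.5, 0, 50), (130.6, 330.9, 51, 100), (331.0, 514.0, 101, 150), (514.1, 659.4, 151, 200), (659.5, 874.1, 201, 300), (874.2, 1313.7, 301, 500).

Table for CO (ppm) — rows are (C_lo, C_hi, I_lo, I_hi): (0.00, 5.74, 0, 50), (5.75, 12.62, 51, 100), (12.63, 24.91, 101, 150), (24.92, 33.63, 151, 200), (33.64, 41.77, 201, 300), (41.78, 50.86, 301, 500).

313

O₃: row 0.0396–0.0963 (AQI 51–100). (100−51)·(0.0408−0.0396)/(0.0963−0.0396) + 51 = 49·0.0012/0.0567 + 51 ≈ 52.04 → 52.
PM2.5: row 212.689–362.286 (AQI 101–150). (150−101)·(348.391−212.689)/(362.286−212.689) + 101 = 49·135.702/149.597 + 101 ≈ 145.45 → 145.
PM10: 409.3 lies in 279.9–413.2, so I_lo=151, I_hi=200, C_lo=279.9, C_hi=413.2.
(200−151)/(413.2−279.9) × (409.3−279.9) + 151 = 49/133.3 × 129.4 + 151 ≈ 198.57 → 199.
NO₂ 900.2: bracket 874.2–1313.7 → index 301–500; slope 199/439.5, offset 26.0.
AQI = 301 + 199/439.5·26.0 ≈ 312.77 ⇒ 313.
CO: row 41.78–50.86 (AQI 301–500). (500−301)·(46.84−41.78)/(50.86−41.78) + 301 = 199·5.06/9.08 + 301 ≈ 411.90 → 412.
Sub-indices: O₃→52, PM2.5→145, PM10→199, NO₂→313, CO→412. Ranked high→low: 412, 313, 199, 145, 52. Second-highest sub-index = 313.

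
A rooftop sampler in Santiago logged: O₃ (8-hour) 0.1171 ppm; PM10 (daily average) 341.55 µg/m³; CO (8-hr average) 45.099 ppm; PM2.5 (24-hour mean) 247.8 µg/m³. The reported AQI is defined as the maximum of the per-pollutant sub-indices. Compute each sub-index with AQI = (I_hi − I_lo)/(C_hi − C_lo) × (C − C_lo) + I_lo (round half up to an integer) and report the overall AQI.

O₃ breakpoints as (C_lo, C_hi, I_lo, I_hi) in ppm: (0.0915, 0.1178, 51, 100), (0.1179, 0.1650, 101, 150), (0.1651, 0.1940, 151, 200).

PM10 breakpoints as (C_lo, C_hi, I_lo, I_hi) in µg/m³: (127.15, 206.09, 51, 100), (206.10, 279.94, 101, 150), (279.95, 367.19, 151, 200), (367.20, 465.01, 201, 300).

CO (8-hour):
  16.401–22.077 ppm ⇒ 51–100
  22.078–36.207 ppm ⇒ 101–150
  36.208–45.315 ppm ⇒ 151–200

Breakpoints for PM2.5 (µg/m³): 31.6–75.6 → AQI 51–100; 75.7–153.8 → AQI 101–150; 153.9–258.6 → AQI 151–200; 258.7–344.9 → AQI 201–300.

199

O₃: 0.1171 ∈ [0.0915, 0.1178] ↔ index [51, 100].
51 + (0.1171−0.0915)·(100−51)/(0.1178−0.0915) = 51 + 0.0256·49/0.0263 ≈ 98.70, so AQI = 99.
PM10: 341.55 lies in 279.95–367.19, so I_lo=151, I_hi=200, C_lo=279.95, C_hi=367.19.
(200−151)/(367.19−279.95) × (341.55−279.95) + 151 = 49/87.24 × 61.60 + 151 ≈ 185.60 → 186.
CO: 45.099 lies in 36.208–45.315, so I_lo=151, I_hi=200, C_lo=36.208, C_hi=45.315.
(200−151)/(45.315−36.208) × (45.099−36.208) + 151 = 49/9.107 × 8.891 + 151 ≈ 198.84 → 199.
PM2.5: row 153.9–258.6 (AQI 151–200). (200−151)·(247.8−153.9)/(258.6−153.9) + 151 = 49·93.9/104.7 + 151 ≈ 194.95 → 195.
Sub-indices: O₃→99, PM10→186, CO→199, PM2.5→195. Overall AQI = max = 199; dominant pollutant is CO.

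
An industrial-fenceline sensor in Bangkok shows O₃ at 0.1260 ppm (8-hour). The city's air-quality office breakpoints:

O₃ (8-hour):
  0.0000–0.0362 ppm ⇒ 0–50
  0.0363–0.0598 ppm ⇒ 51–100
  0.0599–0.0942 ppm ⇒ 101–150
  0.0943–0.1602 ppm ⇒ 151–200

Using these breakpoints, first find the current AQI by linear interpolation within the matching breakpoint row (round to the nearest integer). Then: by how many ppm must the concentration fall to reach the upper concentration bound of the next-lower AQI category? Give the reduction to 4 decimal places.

0.0318

O₃: row 0.0943–0.1602 (AQI 151–200). (200−151)·(0.1260−0.0943)/(0.1602−0.0943) + 151 = 49·0.0317/0.0659 + 151 ≈ 174.57 → 175.
Current AQI 175 is in the Unhealthy range (151–200). The next-lower category tops out at AQI 150, whose upper concentration bound is 0.0942 ppm.
Reduction needed = 0.1260 − 0.0942 = 0.0318 ppm.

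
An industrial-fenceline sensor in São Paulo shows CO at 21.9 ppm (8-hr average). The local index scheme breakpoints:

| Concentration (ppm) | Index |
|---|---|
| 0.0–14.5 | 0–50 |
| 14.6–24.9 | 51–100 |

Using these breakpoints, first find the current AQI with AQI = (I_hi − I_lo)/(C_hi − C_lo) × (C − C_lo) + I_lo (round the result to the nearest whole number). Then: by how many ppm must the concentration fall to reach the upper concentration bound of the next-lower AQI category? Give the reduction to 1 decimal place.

CO: 21.9 lies in 14.6–24.9, so I_lo=51, I_hi=100, C_lo=14.6, C_hi=24.9.
(100−51)/(24.9−14.6) × (21.9−14.6) + 51 = 49/10.3 × 7.3 + 51 ≈ 85.73 → 86.
Current AQI 86 is in the Moderate range (51–100). The next-lower category tops out at AQI 50, whose upper concentration bound is 14.5 ppm.
Reduction needed = 21.9 − 14.5 = 7.4 ppm.

7.4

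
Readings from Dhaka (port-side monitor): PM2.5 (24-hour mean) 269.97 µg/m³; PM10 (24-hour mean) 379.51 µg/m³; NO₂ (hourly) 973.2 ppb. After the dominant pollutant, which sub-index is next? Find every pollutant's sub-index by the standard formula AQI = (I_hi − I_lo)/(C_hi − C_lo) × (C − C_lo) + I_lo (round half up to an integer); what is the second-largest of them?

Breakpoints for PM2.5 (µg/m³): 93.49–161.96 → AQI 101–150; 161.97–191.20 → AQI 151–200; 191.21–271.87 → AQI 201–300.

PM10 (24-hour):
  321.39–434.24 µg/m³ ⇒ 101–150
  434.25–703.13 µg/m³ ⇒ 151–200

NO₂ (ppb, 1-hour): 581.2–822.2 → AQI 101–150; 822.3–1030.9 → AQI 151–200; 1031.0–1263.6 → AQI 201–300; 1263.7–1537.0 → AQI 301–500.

PM2.5 269.97: bracket 191.21–271.87 → index 201–300; slope 99/80.66, offset 78.76.
AQI = 201 + 99/80.66·78.76 ≈ 297.67 ⇒ 298.
PM10: 379.51 ∈ [321.39, 434.24] ↔ index [101, 150].
101 + (379.51−321.39)·(150−101)/(434.24−321.39) = 101 + 58.12·49/112.85 ≈ 126.24, so AQI = 126.
NO₂: 973.2 ∈ [822.3, 1030.9] ↔ index [151, 200].
151 + (973.2−822.3)·(200−151)/(1030.9−822.3) = 151 + 150.9·49/208.6 ≈ 186.45, so AQI = 186.
Sub-indices: PM2.5→298, PM10→126, NO₂→186. Ranked high→low: 298, 186, 126. Second-highest sub-index = 186.

186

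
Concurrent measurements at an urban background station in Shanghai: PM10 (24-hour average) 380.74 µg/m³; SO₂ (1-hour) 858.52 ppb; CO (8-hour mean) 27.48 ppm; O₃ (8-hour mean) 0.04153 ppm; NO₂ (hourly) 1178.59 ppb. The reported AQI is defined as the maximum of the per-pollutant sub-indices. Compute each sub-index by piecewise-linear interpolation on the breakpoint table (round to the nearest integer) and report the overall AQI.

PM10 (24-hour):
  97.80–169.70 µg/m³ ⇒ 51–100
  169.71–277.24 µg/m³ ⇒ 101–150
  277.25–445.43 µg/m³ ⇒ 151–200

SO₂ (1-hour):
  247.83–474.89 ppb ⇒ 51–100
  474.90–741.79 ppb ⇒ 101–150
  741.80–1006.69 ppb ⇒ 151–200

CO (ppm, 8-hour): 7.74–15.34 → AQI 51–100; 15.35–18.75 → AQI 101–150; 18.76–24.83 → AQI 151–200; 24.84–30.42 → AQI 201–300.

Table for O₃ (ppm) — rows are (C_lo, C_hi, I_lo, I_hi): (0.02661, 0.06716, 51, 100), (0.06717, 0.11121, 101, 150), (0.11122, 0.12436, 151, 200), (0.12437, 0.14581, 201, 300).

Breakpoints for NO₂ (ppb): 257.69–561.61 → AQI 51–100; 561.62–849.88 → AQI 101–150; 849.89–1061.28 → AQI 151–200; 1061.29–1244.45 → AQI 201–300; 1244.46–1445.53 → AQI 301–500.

264

PM10 380.74: bracket 277.25–445.43 → index 151–200; slope 49/168.18, offset 103.49.
AQI = 151 + 49/168.18·103.49 ≈ 181.15 ⇒ 181.
SO₂: row 741.80–1006.69 (AQI 151–200). (200−151)·(858.52−741.80)/(1006.69−741.80) + 151 = 49·116.72/264.89 + 151 ≈ 172.59 → 173.
CO 27.48: bracket 24.84–30.42 → index 201–300; slope 99/5.58, offset 2.64.
AQI = 201 + 99/5.58·2.64 ≈ 247.84 ⇒ 248.
O₃ 0.04153: bracket 0.02661–0.06716 → index 51–100; slope 49/0.04055, offset 0.01492.
AQI = 51 + 49/0.04055·0.01492 ≈ 69.03 ⇒ 69.
NO₂: 1178.59 lies in 1061.29–1244.45, so I_lo=201, I_hi=300, C_lo=1061.29, C_hi=1244.45.
(300−201)/(1244.45−1061.29) × (1178.59−1061.29) + 201 = 99/183.16 × 117.30 + 201 ≈ 264.40 → 264.
Sub-indices: PM10→181, SO₂→173, CO→248, O₃→69, NO₂→264. Overall AQI = max = 264; dominant pollutant is NO₂.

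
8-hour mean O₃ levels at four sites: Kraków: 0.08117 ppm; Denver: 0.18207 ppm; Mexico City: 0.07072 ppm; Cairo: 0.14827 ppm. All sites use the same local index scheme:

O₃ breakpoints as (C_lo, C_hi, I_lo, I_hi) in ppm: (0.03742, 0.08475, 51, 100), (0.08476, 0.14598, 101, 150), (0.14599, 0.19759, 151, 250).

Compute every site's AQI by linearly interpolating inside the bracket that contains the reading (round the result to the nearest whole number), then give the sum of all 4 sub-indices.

Kraków 0.08117: bracket 0.03742–0.08475 → index 51–100; slope 49/0.04733, offset 0.04375.
AQI = 51 + 49/0.04733·0.04375 ≈ 96.29 ⇒ 96.
Denver: 0.18207 lies in 0.14599–0.19759, so I_lo=151, I_hi=250, C_lo=0.14599, C_hi=0.19759.
(250−151)/(0.19759−0.14599) × (0.18207−0.14599) + 151 = 99/0.05160 × 0.03608 + 151 ≈ 220.22 → 220.
Mexico City: 0.07072 ∈ [0.03742, 0.08475] ↔ index [51, 100].
51 + (0.07072−0.03742)·(100−51)/(0.08475−0.03742) = 51 + 0.03330·49/0.04733 ≈ 85.47, so AQI = 85.
Cairo: 0.14827 lies in 0.14599–0.19759, so I_lo=151, I_hi=250, C_lo=0.14599, C_hi=0.19759.
(250−151)/(0.19759−0.14599) × (0.14827−0.14599) + 151 = 99/0.05160 × 0.00228 + 151 ≈ 155.37 → 155.
AQIs: Kraków=96, Denver=220, Mexico City=85, Cairo=155. Sum = 96 + 220 + 85 + 155 = 556.

556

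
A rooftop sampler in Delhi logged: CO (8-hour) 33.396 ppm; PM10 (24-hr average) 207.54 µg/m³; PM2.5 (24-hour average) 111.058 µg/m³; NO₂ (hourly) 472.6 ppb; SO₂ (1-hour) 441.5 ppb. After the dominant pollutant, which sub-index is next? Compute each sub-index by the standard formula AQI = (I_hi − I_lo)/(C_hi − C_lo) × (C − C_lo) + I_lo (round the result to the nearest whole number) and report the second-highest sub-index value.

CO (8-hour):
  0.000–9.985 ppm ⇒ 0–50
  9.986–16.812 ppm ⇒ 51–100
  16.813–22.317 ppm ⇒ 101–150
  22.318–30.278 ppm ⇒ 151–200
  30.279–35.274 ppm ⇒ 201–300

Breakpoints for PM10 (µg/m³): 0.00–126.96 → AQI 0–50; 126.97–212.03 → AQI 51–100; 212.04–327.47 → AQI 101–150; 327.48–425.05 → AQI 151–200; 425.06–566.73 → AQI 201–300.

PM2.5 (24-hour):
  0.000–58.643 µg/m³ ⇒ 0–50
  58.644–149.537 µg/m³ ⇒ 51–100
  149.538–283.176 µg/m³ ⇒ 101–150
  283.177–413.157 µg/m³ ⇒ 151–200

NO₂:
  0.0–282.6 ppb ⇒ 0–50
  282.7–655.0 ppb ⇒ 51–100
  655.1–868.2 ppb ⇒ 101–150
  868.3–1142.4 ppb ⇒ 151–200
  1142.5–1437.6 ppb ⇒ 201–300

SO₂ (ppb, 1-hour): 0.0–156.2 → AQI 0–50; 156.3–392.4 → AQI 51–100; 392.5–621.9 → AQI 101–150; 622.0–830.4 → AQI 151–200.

111

CO 33.396: bracket 30.279–35.274 → index 201–300; slope 99/4.995, offset 3.117.
AQI = 201 + 99/4.995·3.117 ≈ 262.78 ⇒ 263.
PM10: 207.54 ∈ [126.97, 212.03] ↔ index [51, 100].
51 + (207.54−126.97)·(100−51)/(212.03−126.97) = 51 + 80.57·49/85.06 ≈ 97.41, so AQI = 97.
PM2.5: 111.058 ∈ [58.644, 149.537] ↔ index [51, 100].
51 + (111.058−58.644)·(100−51)/(149.537−58.644) = 51 + 52.414·49/90.893 ≈ 79.26, so AQI = 79.
NO₂: 472.6 ∈ [282.7, 655.0] ↔ index [51, 100].
51 + (472.6−282.7)·(100−51)/(655.0−282.7) = 51 + 189.9·49/372.3 ≈ 75.99, so AQI = 76.
SO₂ 441.5: bracket 392.5–621.9 → index 101–150; slope 49/229.4, offset 49.0.
AQI = 101 + 49/229.4·49.0 ≈ 111.47 ⇒ 111.
Sub-indices: CO→263, PM10→97, PM2.5→79, NO₂→76, SO₂→111. Ranked high→low: 263, 111, 97, 79, 76. Second-highest sub-index = 111.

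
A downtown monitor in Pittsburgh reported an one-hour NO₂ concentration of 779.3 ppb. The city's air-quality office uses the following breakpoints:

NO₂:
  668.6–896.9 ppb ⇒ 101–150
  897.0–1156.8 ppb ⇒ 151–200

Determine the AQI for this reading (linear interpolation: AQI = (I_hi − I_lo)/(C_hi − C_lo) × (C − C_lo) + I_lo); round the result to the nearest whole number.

125

NO₂: 779.3 lies in 668.6–896.9, so I_lo=101, I_hi=150, C_lo=668.6, C_hi=896.9.
(150−101)/(896.9−668.6) × (779.3−668.6) + 101 = 49/228.3 × 110.7 + 101 ≈ 124.76 → 125.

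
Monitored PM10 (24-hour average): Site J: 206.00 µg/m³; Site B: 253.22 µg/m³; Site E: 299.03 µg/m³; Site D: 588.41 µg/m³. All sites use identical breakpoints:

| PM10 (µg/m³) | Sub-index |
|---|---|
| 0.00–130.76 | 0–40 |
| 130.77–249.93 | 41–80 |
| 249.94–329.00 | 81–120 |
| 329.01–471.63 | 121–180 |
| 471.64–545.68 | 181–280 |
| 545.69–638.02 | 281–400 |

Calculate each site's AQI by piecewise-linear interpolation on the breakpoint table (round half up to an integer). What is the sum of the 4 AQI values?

590

Site J: 206.00 ∈ [130.77, 249.93] ↔ index [41, 80].
41 + (206.00−130.77)·(80−41)/(249.93−130.77) = 41 + 75.23·39/119.16 ≈ 65.62, so AQI = 66.
Site B: 253.22 lies in 249.94–329.00, so I_lo=81, I_hi=120, C_lo=249.94, C_hi=329.00.
(120−81)/(329.00−249.94) × (253.22−249.94) + 81 = 39/79.06 × 3.28 + 81 ≈ 82.62 → 83.
Site E 299.03: bracket 249.94–329.00 → index 81–120; slope 39/79.06, offset 49.09.
AQI = 81 + 39/79.06·49.09 ≈ 105.22 ⇒ 105.
Site D: 588.41 ∈ [545.69, 638.02] ↔ index [281, 400].
281 + (588.41−545.69)·(400−281)/(638.02−545.69) = 281 + 42.72·119/92.33 ≈ 336.06, so AQI = 336.
AQIs: Site J=66, Site B=83, Site E=105, Site D=336. Sum = 66 + 83 + 105 + 336 = 590.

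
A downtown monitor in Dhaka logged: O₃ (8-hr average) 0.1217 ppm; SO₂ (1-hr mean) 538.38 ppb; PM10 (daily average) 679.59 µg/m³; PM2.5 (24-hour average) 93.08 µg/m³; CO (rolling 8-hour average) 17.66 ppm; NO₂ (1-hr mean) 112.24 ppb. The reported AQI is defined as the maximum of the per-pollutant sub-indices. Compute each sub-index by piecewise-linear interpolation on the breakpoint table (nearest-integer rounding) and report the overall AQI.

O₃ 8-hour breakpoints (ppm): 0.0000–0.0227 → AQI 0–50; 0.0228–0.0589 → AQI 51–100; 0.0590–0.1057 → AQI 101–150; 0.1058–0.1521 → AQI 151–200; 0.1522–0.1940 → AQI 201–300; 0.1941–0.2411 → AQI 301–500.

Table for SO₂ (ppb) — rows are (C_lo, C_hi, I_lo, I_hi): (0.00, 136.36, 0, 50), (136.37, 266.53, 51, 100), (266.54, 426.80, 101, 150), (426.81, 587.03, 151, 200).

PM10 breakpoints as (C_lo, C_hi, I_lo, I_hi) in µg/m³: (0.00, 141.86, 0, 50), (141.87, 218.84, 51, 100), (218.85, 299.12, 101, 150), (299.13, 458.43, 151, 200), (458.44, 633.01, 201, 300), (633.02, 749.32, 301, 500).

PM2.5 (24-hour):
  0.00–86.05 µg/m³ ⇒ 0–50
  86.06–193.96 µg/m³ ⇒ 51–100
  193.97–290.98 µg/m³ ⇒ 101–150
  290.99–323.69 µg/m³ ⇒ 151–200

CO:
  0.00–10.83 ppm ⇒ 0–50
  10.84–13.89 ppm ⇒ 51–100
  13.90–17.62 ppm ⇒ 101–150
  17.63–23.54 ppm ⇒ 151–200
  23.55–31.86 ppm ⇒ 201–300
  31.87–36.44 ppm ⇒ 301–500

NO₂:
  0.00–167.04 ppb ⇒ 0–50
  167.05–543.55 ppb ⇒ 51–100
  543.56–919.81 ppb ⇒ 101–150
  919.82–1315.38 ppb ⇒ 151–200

381

O₃: 0.1217 ∈ [0.1058, 0.1521] ↔ index [151, 200].
151 + (0.1217−0.1058)·(200−151)/(0.1521−0.1058) = 151 + 0.0159·49/0.0463 ≈ 167.83, so AQI = 168.
SO₂: 538.38 ∈ [426.81, 587.03] ↔ index [151, 200].
151 + (538.38−426.81)·(200−151)/(587.03−426.81) = 151 + 111.57·49/160.22 ≈ 185.12, so AQI = 185.
PM10: 679.59 ∈ [633.02, 749.32] ↔ index [301, 500].
301 + (679.59−633.02)·(500−301)/(749.32−633.02) = 301 + 46.57·199/116.30 ≈ 380.69, so AQI = 381.
PM2.5: row 86.06–193.96 (AQI 51–100). (100−51)·(93.08−86.06)/(193.96−86.06) + 51 = 49·7.02/107.90 + 51 ≈ 54.19 → 54.
CO 17.66: bracket 17.63–23.54 → index 151–200; slope 49/5.91, offset 0.03.
AQI = 151 + 49/5.91·0.03 ≈ 151.25 ⇒ 151.
NO₂: row 0.00–167.04 (AQI 0–50). (50−0)·(112.24−0.00)/(167.04−0.00) + 0 = 50·112.24/167.04 + 0 ≈ 33.60 → 34.
Sub-indices: O₃→168, SO₂→185, PM10→381, PM2.5→54, CO→151, NO₂→34. Overall AQI = max = 381; dominant pollutant is PM10.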